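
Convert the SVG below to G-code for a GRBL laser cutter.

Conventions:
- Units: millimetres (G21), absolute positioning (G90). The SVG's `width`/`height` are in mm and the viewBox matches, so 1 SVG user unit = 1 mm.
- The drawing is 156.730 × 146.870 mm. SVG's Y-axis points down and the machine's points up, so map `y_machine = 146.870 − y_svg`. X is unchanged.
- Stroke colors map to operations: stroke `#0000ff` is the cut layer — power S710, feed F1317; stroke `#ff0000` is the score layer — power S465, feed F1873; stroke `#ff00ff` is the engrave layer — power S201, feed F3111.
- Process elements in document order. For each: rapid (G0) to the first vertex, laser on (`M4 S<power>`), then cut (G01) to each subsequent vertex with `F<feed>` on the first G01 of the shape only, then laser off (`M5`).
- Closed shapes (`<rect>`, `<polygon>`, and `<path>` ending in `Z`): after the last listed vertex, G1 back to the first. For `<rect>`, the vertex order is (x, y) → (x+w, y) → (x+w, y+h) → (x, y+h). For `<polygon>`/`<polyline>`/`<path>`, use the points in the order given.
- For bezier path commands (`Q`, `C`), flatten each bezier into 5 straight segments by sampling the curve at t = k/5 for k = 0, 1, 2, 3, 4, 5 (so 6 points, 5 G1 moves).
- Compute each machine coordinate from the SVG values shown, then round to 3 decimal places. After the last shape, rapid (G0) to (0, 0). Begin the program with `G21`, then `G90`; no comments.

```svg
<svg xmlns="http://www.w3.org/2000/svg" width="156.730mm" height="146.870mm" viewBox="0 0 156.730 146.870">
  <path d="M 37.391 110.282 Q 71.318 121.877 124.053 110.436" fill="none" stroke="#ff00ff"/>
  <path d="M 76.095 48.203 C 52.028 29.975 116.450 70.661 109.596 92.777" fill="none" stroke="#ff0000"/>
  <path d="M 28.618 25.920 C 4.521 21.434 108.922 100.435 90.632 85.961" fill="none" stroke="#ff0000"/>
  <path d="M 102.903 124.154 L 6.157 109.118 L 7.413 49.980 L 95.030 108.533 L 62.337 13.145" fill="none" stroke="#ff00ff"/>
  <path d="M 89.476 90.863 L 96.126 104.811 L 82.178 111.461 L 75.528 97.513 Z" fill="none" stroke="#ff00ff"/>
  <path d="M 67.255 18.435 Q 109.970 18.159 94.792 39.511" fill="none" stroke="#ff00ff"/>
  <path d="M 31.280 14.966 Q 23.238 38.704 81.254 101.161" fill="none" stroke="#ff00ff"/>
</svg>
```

G21
G90
G0 X37.391 Y36.588
M4 S201
G01 X51.714 Y32.871 F3111
G01 X67.542 Y30.998
G01 X84.874 Y30.967
G01 X103.711 Y32.779
G01 X124.053 Y36.434
M5
G0 X76.095 Y98.667
M4 S465
G01 X70.995 Y103.154 F1873
G01 X79.464 Y97.221
G01 X93.833 Y84.587
G01 X106.433 Y68.971
G01 X109.596 Y54.093
M5
G0 X28.618 Y120.950
M4 S465
G01 X27.570 Y115.039 F1873
G01 X45.305 Y97.585
G01 X69.764 Y77.083
G01 X88.893 Y62.026
G01 X90.632 Y60.909
M5
G0 X102.903 Y22.716
M4 S201
G01 X6.157 Y37.752 F3111
G01 X7.413 Y96.890
G01 X95.030 Y38.337
G01 X62.337 Y133.725
M5
G0 X89.476 Y56.007
M4 S201
G01 X96.126 Y42.059 F3111
G01 X82.178 Y35.409
G01 X75.528 Y49.357
G01 X89.476 Y56.007
M5
G0 X67.255 Y128.435
M4 S201
G01 X82.025 Y127.680 F3111
G01 X92.164 Y125.195
G01 X97.672 Y120.980
G01 X98.547 Y115.035
G01 X94.792 Y107.359
M5
G0 X31.280 Y131.904
M4 S201
G01 X30.706 Y120.860 F3111
G01 X35.416 Y106.719
G01 X45.410 Y89.480
G01 X60.690 Y69.143
G01 X81.254 Y45.709
M5
G0 X0.000 Y0.000

viewBox `0 0 156.730 146.870` with mm width/height → 1 unit = 1 mm. Flip: y_m = 146.870 − y_svg.

**Shape 1** — `<path>` quadratic bezier, stroke `#ff00ff` → engrave (S201, F3111). Control points (SVG): P0=(37.391,110.282), P1=(71.318,121.877), P2=(124.053,110.436); sampled at t=k/5. Machine vertices: (37.391,36.588) → (51.714,32.871) → (67.542,30.998) → (84.874,30.967) → (103.711,32.779) → (124.053,36.434). Open path.

**Shape 2** — `<path>` cubic bezier, stroke `#ff0000` → score (S465, F1873). Control points (SVG): P0=(76.095,48.203), P1=(52.028,29.975), P2=(116.450,70.661), P3=(109.596,92.777); sampled at t=k/5. Machine vertices: (76.095,98.667) → (70.995,103.154) → (79.464,97.221) → (93.833,84.587) → (106.433,68.971) → (109.596,54.093). Open path.

**Shape 3** — `<path>` cubic bezier, stroke `#ff0000` → score (S465, F1873). Control points (SVG): P0=(28.618,25.920), P1=(4.521,21.434), P2=(108.922,100.435), P3=(90.632,85.961); sampled at t=k/5. Machine vertices: (28.618,120.950) → (27.570,115.039) → (45.305,97.585) → (69.764,77.083) → (88.893,62.026) → (90.632,60.909). Open path.

**Shape 4** — `<path>` open polyline, stroke `#ff00ff` → engrave (S201, F3111). Machine vertices: (102.903,22.716) → (6.157,37.752) → (7.413,96.890) → (95.030,38.337) → (62.337,133.725). Open path.

**Shape 5** — `<path>` regular polygon, stroke `#ff00ff` → engrave (S201, F3111). Machine vertices: (89.476,56.007) → (96.126,42.059) → (82.178,35.409) → (75.528,49.357) → (89.476,56.007). Closed: final G1 returns to the first vertex.

**Shape 6** — `<path>` quadratic bezier, stroke `#ff00ff` → engrave (S201, F3111). Control points (SVG): P0=(67.255,18.435), P1=(109.970,18.159), P2=(94.792,39.511); sampled at t=k/5. Machine vertices: (67.255,128.435) → (82.025,127.680) → (92.164,125.195) → (97.672,120.980) → (98.547,115.035) → (94.792,107.359). Open path.

**Shape 7** — `<path>` quadratic bezier, stroke `#ff00ff` → engrave (S201, F3111). Control points (SVG): P0=(31.280,14.966), P1=(23.238,38.704), P2=(81.254,101.161); sampled at t=k/5. Machine vertices: (31.280,131.904) → (30.706,120.860) → (35.416,106.719) → (45.410,89.480) → (60.690,69.143) → (81.254,45.709). Open path.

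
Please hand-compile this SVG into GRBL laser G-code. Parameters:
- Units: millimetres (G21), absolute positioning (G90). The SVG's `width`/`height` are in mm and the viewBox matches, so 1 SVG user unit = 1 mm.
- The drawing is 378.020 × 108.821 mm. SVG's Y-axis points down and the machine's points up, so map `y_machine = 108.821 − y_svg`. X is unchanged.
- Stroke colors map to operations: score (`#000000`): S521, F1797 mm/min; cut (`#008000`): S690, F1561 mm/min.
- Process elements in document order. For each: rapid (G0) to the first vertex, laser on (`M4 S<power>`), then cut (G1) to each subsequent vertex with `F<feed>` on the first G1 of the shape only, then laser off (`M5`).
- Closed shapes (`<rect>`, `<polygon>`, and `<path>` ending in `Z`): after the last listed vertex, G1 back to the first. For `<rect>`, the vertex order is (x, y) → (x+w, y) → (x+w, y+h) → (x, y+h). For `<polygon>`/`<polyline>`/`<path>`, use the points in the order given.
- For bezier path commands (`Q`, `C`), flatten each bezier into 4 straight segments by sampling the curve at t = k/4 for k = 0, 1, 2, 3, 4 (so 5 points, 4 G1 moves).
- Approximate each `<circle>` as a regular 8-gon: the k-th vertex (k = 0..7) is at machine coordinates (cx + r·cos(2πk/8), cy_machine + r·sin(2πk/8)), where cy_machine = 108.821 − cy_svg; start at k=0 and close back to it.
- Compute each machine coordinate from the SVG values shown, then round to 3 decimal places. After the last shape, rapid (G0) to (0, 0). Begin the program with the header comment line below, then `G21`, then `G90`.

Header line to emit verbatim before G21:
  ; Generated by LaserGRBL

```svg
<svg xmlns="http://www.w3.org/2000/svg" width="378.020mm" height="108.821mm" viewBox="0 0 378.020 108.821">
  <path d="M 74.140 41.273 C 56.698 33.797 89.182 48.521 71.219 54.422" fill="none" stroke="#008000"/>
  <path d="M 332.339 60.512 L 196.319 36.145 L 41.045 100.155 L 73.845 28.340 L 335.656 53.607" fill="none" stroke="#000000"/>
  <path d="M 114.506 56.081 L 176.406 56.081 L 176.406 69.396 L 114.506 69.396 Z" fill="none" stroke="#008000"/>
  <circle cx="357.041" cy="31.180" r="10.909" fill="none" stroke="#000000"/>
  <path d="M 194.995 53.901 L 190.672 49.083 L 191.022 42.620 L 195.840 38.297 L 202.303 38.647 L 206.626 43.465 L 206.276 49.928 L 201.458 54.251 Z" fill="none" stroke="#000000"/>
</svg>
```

; Generated by LaserGRBL
G21
G90
G0 X74.140 Y67.548
M4 S690
G1 X68.851 Y69.477 F1561
G1 X72.875 Y65.990
G1 X76.801 Y59.994
G1 X71.219 Y54.399
M5
G0 X332.339 Y48.309
M4 S521
G1 X196.319 Y72.676 F1797
G1 X41.045 Y8.666
G1 X73.845 Y80.481
G1 X335.656 Y55.214
M5
G0 X114.506 Y52.740
M4 S690
G1 X176.406 Y52.740 F1561
G1 X176.406 Y39.425
G1 X114.506 Y39.425
G1 X114.506 Y52.740
M5
G0 X367.950 Y77.641
M4 S521
G1 X364.755 Y85.355 F1797
G1 X357.041 Y88.550
G1 X349.327 Y85.355
G1 X346.132 Y77.641
G1 X349.327 Y69.927
G1 X357.041 Y66.732
G1 X364.755 Y69.927
G1 X367.950 Y77.641
M5
G0 X194.995 Y54.920
M4 S521
G1 X190.672 Y59.738 F1797
G1 X191.022 Y66.201
G1 X195.840 Y70.524
G1 X202.303 Y70.174
G1 X206.626 Y65.356
G1 X206.276 Y58.893
G1 X201.458 Y54.570
G1 X194.995 Y54.920
M5
G0 X0.000 Y0.000

1 u = 1 mm; y_m = 108.821 − y.

[1] `<path>` cubic bezier, #008000→cut S690 F1561: (74.140,67.548) → (68.851,69.477) → (72.875,65.990) → (76.801,59.994) → (71.219,54.399)

[2] `<path>` open polyline, #000000→score S521 F1797: (332.339,48.309) → (196.319,72.676) → (41.045,8.666) → (73.845,80.481) → (335.656,55.214)

[3] `<path>` rectangle, #008000→cut S690 F1561: (114.506,52.740) → (176.406,52.740) → (176.406,39.425) → (114.506,39.425) → (114.506,52.740) (closed)

[4] `<circle>` circle, #000000→score S521 F1797: (367.950,77.641) → (364.755,85.355) → (357.041,88.550) → (349.327,85.355) → (346.132,77.641) → (349.327,69.927) → (357.041,66.732) → (364.755,69.927) → (367.950,77.641) (closed)

[5] `<path>` regular polygon, #000000→score S521 F1797: (194.995,54.920) → (190.672,59.738) → (191.022,66.201) → (195.840,70.524) → (202.303,70.174) → (206.626,65.356) → (206.276,58.893) → (201.458,54.570) → (194.995,54.920) (closed)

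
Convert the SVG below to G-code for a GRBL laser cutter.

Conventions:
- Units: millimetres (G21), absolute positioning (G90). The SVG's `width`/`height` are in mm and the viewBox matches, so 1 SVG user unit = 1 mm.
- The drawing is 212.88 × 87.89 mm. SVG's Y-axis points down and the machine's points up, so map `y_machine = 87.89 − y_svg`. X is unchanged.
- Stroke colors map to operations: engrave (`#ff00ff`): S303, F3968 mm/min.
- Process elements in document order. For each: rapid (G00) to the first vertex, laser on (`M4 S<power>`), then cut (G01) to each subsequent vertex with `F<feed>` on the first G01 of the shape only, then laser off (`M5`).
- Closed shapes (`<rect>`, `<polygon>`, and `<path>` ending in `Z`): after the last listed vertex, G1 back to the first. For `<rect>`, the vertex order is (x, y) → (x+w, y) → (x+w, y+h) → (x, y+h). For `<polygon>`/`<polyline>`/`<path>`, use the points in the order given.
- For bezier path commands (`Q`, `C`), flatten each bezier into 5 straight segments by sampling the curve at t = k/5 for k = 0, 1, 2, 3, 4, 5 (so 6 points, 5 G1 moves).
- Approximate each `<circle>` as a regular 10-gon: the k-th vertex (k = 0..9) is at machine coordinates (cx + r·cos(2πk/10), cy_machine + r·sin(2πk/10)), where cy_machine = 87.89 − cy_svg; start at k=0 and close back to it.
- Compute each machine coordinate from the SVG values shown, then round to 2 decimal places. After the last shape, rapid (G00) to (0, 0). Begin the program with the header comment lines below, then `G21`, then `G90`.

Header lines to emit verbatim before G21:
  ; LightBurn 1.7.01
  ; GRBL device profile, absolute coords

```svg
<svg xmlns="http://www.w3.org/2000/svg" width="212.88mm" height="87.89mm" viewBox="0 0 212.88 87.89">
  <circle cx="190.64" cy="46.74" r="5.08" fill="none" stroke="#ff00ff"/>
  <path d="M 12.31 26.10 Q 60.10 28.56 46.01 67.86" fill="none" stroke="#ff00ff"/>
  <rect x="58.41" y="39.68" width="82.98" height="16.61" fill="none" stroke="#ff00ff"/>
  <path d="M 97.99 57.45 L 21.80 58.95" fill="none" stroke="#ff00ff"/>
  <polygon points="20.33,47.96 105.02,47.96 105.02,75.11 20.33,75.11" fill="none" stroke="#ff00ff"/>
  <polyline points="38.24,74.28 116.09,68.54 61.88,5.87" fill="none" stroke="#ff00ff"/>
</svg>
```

; LightBurn 1.7.01
; GRBL device profile, absolute coords
G21
G90
G00 X195.72 Y41.15
M4 S303
G01 X194.75 Y44.14 F3968
G01 X192.21 Y45.98
G01 X189.07 Y45.98
G01 X186.53 Y44.14
G01 X185.56 Y41.15
G01 X186.53 Y38.16
G01 X189.07 Y36.32
G01 X192.21 Y36.32
G01 X194.75 Y38.16
G01 X195.72 Y41.15
M5
G00 X12.31 Y61.79
M4 S303
G01 X28.95 Y59.33 F3968
G01 X40.64 Y53.93
G01 X47.38 Y45.58
G01 X49.17 Y34.28
G01 X46.01 Y20.03
M5
G00 X58.41 Y48.21
M4 S303
G01 X141.39 Y48.21 F3968
G01 X141.39 Y31.60
G01 X58.41 Y31.60
G01 X58.41 Y48.21
M5
G00 X97.99 Y30.44
M4 S303
G01 X21.80 Y28.94 F3968
M5
G00 X20.33 Y39.93
M4 S303
G01 X105.02 Y39.93 F3968
G01 X105.02 Y12.78
G01 X20.33 Y12.78
G01 X20.33 Y39.93
M5
G00 X38.24 Y13.61
M4 S303
G01 X116.09 Y19.35 F3968
G01 X61.88 Y82.02
M5
G00 X0.00 Y0.00

viewBox `0 0 212.88 87.89` with mm width/height → 1 unit = 1 mm. Flip: y_m = 87.89 − y_svg.

**Shape 1** — `<circle>` circle, stroke `#ff00ff` → engrave (S303, F3968). Machine vertices: (195.72,41.15) → (194.75,44.14) → (192.21,45.98) → (189.07,45.98) → (186.53,44.14) → (185.56,41.15) → (186.53,38.16) → (189.07,36.32) → (192.21,36.32) → (194.75,38.16) → (195.72,41.15). Closed: final G1 returns to the first vertex.

**Shape 2** — `<path>` quadratic bezier, stroke `#ff00ff` → engrave (S303, F3968). Control points (SVG): P0=(12.31,26.10), P1=(60.10,28.56), P2=(46.01,67.86); sampled at t=k/5. Machine vertices: (12.31,61.79) → (28.95,59.33) → (40.64,53.93) → (47.38,45.58) → (49.17,34.28) → (46.01,20.03). Open path.

**Shape 3** — `<rect>` rectangle, stroke `#ff00ff` → engrave (S303, F3968). Machine vertices: (58.41,48.21) → (141.39,48.21) → (141.39,31.60) → (58.41,31.60) → (58.41,48.21). Closed: final G1 returns to the first vertex.

**Shape 4** — `<path>` line segment, stroke `#ff00ff` → engrave (S303, F3968). Machine vertices: (97.99,30.44) → (21.80,28.94). Open path.

**Shape 5** — `<polygon>` rectangle, stroke `#ff00ff` → engrave (S303, F3968). Machine vertices: (20.33,39.93) → (105.02,39.93) → (105.02,12.78) → (20.33,12.78) → (20.33,39.93). Closed: final G1 returns to the first vertex.

**Shape 6** — `<polyline>` open polyline, stroke `#ff00ff` → engrave (S303, F3968). Machine vertices: (38.24,13.61) → (116.09,19.35) → (61.88,82.02). Open path.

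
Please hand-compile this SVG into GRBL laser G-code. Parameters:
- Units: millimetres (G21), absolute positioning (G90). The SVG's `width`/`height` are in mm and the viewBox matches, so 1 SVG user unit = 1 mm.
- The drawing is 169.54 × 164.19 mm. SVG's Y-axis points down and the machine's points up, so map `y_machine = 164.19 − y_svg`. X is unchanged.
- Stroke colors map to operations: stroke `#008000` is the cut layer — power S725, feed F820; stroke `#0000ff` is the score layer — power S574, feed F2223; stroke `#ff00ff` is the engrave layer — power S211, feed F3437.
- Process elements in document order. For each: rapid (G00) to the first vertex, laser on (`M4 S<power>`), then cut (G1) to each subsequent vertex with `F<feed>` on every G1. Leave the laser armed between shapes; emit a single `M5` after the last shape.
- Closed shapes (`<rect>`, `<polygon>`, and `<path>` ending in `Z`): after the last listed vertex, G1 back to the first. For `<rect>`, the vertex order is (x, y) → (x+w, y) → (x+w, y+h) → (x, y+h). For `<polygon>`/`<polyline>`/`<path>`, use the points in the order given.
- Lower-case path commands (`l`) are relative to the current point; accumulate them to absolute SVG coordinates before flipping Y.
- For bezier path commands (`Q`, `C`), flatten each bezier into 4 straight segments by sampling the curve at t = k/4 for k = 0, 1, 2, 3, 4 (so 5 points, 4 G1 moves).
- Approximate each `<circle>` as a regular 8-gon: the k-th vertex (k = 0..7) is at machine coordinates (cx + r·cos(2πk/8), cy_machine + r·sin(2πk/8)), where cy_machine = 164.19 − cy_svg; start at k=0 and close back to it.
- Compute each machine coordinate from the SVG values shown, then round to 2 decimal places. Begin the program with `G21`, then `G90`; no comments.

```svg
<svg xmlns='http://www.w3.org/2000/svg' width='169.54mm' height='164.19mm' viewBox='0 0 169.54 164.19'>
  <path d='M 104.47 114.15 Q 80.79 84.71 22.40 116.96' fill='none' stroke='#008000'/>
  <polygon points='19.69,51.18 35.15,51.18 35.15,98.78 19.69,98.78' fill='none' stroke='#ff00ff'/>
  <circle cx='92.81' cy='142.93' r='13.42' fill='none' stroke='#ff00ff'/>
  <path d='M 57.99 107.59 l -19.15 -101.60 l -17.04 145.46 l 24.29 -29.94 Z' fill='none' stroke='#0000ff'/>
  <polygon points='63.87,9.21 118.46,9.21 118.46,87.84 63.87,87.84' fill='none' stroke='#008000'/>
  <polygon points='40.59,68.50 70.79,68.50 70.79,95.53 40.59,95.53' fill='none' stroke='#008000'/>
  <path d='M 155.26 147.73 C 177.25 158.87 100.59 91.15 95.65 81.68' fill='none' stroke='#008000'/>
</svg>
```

1 u = 1 mm; y_m = 164.19 − y.

[1] `<path>` quadratic bezier, #008000→cut S725 F820: (104.47,50.04) → (90.46,60.90) → (72.11,64.06) → (49.43,59.50) → (22.40,47.23)

[2] `<polygon>` rectangle, #ff00ff→engrave S211 F3437: (19.69,113.01) → (35.15,113.01) → (35.15,65.41) → (19.69,65.41) → (19.69,113.01) (closed)

[3] `<circle>` circle, #ff00ff→engrave S211 F3437: (106.23,21.26) → (102.30,30.75) → (92.81,34.68) → (83.32,30.75) → (79.39,21.26) → (83.32,11.77) → (92.81,7.84) → (102.30,11.77) → (106.23,21.26) (closed)

[4] `<path>` closed polygon, #0000ff→score S574 F2223: (57.99,56.60) → (38.84,158.20) → (21.80,12.74) → (46.09,42.68) → (57.99,56.60) (closed)

[5] `<polygon>` rectangle, #008000→cut S725 F820: (63.87,154.98) → (118.46,154.98) → (118.46,76.35) → (63.87,76.35) → (63.87,154.98) (closed)

[6] `<polygon>` rectangle, #008000→cut S725 F820: (40.59,95.69) → (70.79,95.69) → (70.79,68.66) → (40.59,68.66) → (40.59,95.69) (closed)

[7] `<path>` cubic bezier, #008000→cut S725 F820: (155.26,16.46) → (155.92,20.75) → (135.55,41.76) → (110.14,66.63) → (95.65,82.51)

G21
G90
G00 X104.47 Y50.04
M4 S725
G1 X90.46 Y60.90 F820
G1 X72.11 Y64.06 F820
G1 X49.43 Y59.50 F820
G1 X22.40 Y47.23 F820
G00 X19.69 Y113.01
M4 S211
G1 X35.15 Y113.01 F3437
G1 X35.15 Y65.41 F3437
G1 X19.69 Y65.41 F3437
G1 X19.69 Y113.01 F3437
G00 X106.23 Y21.26
M4 S211
G1 X102.30 Y30.75 F3437
G1 X92.81 Y34.68 F3437
G1 X83.32 Y30.75 F3437
G1 X79.39 Y21.26 F3437
G1 X83.32 Y11.77 F3437
G1 X92.81 Y7.84 F3437
G1 X102.30 Y11.77 F3437
G1 X106.23 Y21.26 F3437
G00 X57.99 Y56.60
M4 S574
G1 X38.84 Y158.20 F2223
G1 X21.80 Y12.74 F2223
G1 X46.09 Y42.68 F2223
G1 X57.99 Y56.60 F2223
G00 X63.87 Y154.98
M4 S725
G1 X118.46 Y154.98 F820
G1 X118.46 Y76.35 F820
G1 X63.87 Y76.35 F820
G1 X63.87 Y154.98 F820
G00 X40.59 Y95.69
M4 S725
G1 X70.79 Y95.69 F820
G1 X70.79 Y68.66 F820
G1 X40.59 Y68.66 F820
G1 X40.59 Y95.69 F820
G00 X155.26 Y16.46
M4 S725
G1 X155.92 Y20.75 F820
G1 X135.55 Y41.76 F820
G1 X110.14 Y66.63 F820
G1 X95.65 Y82.51 F820
M5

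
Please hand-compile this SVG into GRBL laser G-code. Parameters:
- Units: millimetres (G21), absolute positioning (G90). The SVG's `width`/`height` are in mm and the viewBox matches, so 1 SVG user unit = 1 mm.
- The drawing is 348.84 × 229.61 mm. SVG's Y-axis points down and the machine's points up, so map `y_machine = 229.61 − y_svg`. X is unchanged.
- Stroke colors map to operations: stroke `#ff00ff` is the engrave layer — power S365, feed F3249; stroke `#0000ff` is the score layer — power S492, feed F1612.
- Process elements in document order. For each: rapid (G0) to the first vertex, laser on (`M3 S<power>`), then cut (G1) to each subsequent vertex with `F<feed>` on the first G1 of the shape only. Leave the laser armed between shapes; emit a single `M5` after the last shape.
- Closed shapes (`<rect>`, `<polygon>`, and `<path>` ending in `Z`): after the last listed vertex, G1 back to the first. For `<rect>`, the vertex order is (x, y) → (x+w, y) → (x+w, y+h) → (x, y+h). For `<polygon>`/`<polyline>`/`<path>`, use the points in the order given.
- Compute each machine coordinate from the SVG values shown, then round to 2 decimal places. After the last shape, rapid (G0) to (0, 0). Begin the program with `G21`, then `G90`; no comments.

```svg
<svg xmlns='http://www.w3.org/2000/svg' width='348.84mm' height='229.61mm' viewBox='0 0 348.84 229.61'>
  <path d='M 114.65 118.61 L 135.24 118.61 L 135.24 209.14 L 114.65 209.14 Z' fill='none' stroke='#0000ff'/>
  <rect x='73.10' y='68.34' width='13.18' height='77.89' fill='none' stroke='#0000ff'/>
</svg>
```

viewBox `0 0 348.84 229.61` with mm width/height → 1 unit = 1 mm. Flip: y_m = 229.61 − y_svg.

**Shape 1** — `<path>` rectangle, stroke `#0000ff` → score (S492, F1612). Machine vertices: (114.65,111.00) → (135.24,111.00) → (135.24,20.47) → (114.65,20.47) → (114.65,111.00). Closed: final G1 returns to the first vertex.

**Shape 2** — `<rect>` rectangle, stroke `#0000ff` → score (S492, F1612). Machine vertices: (73.10,161.27) → (86.28,161.27) → (86.28,83.38) → (73.10,83.38) → (73.10,161.27). Closed: final G1 returns to the first vertex.

G21
G90
G0 X114.65 Y111.00
M3 S492
G1 X135.24 Y111.00 F1612
G1 X135.24 Y20.47
G1 X114.65 Y20.47
G1 X114.65 Y111.00
G0 X73.10 Y161.27
M3 S492
G1 X86.28 Y161.27 F1612
G1 X86.28 Y83.38
G1 X73.10 Y83.38
G1 X73.10 Y161.27
M5
G0 X0.00 Y0.00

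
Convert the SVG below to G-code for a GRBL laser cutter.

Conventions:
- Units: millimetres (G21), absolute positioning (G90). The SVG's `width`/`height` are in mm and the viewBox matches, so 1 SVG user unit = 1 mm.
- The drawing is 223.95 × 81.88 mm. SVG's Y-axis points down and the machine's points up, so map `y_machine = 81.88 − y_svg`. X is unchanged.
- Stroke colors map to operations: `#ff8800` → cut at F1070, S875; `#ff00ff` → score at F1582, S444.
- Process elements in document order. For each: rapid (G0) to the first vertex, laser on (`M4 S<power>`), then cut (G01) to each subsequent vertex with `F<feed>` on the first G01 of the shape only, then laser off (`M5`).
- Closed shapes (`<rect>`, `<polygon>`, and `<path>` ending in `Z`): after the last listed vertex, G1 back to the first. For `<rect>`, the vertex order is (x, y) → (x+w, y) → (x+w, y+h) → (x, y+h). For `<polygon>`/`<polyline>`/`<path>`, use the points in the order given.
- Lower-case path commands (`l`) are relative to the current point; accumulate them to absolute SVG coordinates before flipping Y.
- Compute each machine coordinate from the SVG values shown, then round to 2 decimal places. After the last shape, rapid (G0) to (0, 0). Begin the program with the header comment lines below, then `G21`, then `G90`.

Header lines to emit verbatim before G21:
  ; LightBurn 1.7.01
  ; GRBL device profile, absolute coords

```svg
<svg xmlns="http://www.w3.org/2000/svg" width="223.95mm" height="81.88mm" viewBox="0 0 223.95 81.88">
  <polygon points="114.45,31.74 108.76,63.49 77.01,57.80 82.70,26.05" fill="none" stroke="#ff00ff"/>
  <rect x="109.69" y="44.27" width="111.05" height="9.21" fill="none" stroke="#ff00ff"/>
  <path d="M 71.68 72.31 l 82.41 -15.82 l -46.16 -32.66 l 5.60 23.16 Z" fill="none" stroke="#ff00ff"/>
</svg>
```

; LightBurn 1.7.01
; GRBL device profile, absolute coords
G21
G90
G0 X114.45 Y50.14
M4 S444
G01 X108.76 Y18.39 F1582
G01 X77.01 Y24.08
G01 X82.70 Y55.83
G01 X114.45 Y50.14
M5
G0 X109.69 Y37.61
M4 S444
G01 X220.74 Y37.61 F1582
G01 X220.74 Y28.40
G01 X109.69 Y28.40
G01 X109.69 Y37.61
M5
G0 X71.68 Y9.57
M4 S444
G01 X154.09 Y25.39 F1582
G01 X107.93 Y58.05
G01 X113.53 Y34.89
G01 X71.68 Y9.57
M5
G0 X0.00 Y0.00

1 u = 1 mm; y_m = 81.88 − y.

[1] `<polygon>` regular polygon, #ff00ff→score S444 F1582: (114.45,50.14) → (108.76,18.39) → (77.01,24.08) → (82.70,55.83) → (114.45,50.14) (closed)

[2] `<rect>` rectangle, #ff00ff→score S444 F1582: (109.69,37.61) → (220.74,37.61) → (220.74,28.40) → (109.69,28.40) → (109.69,37.61) (closed)

[3] `<path>` closed polygon, #ff00ff→score S444 F1582: (71.68,9.57) → (154.09,25.39) → (107.93,58.05) → (113.53,34.89) → (71.68,9.57) (closed)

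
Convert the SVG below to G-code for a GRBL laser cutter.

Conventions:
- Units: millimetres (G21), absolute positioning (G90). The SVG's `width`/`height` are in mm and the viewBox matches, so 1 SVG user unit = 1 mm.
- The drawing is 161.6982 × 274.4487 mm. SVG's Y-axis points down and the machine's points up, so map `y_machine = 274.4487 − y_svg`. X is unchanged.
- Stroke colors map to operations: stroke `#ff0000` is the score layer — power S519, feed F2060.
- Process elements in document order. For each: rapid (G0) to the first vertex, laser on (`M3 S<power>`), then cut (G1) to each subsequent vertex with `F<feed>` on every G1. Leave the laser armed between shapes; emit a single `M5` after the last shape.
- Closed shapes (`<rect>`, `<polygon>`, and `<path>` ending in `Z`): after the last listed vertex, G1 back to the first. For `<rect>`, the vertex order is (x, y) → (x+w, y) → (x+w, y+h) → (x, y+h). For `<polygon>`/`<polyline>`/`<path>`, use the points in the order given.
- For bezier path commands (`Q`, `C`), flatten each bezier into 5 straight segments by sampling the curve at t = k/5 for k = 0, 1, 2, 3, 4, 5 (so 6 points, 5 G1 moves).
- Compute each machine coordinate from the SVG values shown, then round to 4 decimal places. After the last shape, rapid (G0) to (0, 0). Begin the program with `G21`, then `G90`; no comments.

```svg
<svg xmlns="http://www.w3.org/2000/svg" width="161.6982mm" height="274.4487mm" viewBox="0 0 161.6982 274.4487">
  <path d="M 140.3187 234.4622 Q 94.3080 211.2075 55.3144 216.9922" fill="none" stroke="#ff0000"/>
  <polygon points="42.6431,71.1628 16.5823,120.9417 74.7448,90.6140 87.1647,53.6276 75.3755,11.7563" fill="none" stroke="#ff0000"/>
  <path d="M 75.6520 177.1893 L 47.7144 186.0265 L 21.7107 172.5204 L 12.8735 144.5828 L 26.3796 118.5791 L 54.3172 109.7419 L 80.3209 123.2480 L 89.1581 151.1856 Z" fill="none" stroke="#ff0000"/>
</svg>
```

G21
G90
G0 X140.3187 Y39.9865
M3 S519
G1 X122.1951 Y48.1268 F2060
G1 X104.6329 Y53.9440 F2060
G1 X87.6320 Y57.4380 F2060
G1 X71.1925 Y58.6088 F2060
G1 X55.3144 Y57.4565 F2060
G0 X42.6431 Y203.2859
M3 S519
G1 X16.5823 Y153.5070 F2060
G1 X74.7448 Y183.8347 F2060
G1 X87.1647 Y220.8211 F2060
G1 X75.3755 Y262.6924 F2060
G1 X42.6431 Y203.2859 F2060
G0 X75.6520 Y97.2594
M3 S519
G1 X47.7144 Y88.4222 F2060
G1 X21.7107 Y101.9283 F2060
G1 X12.8735 Y129.8659 F2060
G1 X26.3796 Y155.8696 F2060
G1 X54.3172 Y164.7068 F2060
G1 X80.3209 Y151.2007 F2060
G1 X89.1581 Y123.2631 F2060
G1 X75.6520 Y97.2594 F2060
M5
G0 X0.0000 Y0.0000

viewBox `0 0 161.6982 274.4487` with mm width/height → 1 unit = 1 mm. Flip: y_m = 274.4487 − y_svg.

**Shape 1** — `<path>` quadratic bezier, stroke `#ff0000` → score (S519, F2060). Control points (SVG): P0=(140.3187,234.4622), P1=(94.3080,211.2075), P2=(55.3144,216.9922); sampled at t=k/5. Machine vertices: (140.3187,39.9865) → (122.1951,48.1268) → (104.6329,53.9440) → (87.6320,57.4380) → (71.1925,58.6088) → (55.3144,57.4565). Open path.

**Shape 2** — `<polygon>` closed polygon, stroke `#ff0000` → score (S519, F2060). Machine vertices: (42.6431,203.2859) → (16.5823,153.5070) → (74.7448,183.8347) → (87.1647,220.8211) → (75.3755,262.6924) → (42.6431,203.2859). Closed: final G1 returns to the first vertex.

**Shape 3** — `<path>` regular polygon, stroke `#ff0000` → score (S519, F2060). Machine vertices: (75.6520,97.2594) → (47.7144,88.4222) → (21.7107,101.9283) → (12.8735,129.8659) → (26.3796,155.8696) → (54.3172,164.7068) → (80.3209,151.2007) → (89.1581,123.2631) → (75.6520,97.2594). Closed: final G1 returns to the first vertex.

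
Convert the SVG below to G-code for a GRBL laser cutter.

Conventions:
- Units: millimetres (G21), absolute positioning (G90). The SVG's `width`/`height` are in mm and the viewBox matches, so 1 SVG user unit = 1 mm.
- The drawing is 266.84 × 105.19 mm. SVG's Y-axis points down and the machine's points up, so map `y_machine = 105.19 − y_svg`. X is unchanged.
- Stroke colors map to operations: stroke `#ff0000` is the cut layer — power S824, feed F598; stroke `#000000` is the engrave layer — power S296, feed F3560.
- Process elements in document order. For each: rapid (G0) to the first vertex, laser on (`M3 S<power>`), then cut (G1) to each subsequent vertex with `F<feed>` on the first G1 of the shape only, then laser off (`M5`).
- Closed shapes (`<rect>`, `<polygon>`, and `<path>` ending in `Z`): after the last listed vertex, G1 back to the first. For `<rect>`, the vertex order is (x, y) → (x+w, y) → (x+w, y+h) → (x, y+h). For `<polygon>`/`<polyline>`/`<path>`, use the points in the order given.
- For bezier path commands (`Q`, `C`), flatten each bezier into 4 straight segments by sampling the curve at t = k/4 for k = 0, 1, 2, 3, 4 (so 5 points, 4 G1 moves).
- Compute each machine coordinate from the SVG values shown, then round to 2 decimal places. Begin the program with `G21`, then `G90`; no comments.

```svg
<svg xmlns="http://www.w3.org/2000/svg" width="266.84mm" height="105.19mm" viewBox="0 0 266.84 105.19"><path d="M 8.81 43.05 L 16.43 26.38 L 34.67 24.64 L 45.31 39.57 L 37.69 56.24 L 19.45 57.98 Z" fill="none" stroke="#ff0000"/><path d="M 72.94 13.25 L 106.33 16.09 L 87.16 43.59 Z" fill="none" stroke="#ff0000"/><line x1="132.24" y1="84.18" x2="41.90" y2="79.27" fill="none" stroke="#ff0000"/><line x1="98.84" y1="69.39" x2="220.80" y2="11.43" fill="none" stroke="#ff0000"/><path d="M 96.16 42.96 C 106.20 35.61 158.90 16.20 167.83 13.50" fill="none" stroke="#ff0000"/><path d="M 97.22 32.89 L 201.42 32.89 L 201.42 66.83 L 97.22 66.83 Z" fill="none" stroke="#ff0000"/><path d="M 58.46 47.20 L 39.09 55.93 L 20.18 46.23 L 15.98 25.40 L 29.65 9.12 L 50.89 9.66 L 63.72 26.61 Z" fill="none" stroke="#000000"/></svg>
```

1 u = 1 mm; y_m = 105.19 − y.

[1] `<path>` regular polygon, #ff0000→cut S824 F598: (8.81,62.14) → (16.43,78.81) → (34.67,80.55) → (45.31,65.62) → (37.69,48.95) → (19.45,47.21) → (8.81,62.14) (closed)

[2] `<path>` regular polygon, #ff0000→cut S824 F598: (72.94,91.94) → (106.33,89.10) → (87.16,61.60) → (72.94,91.94) (closed)

[3] `<line>` line segment, #ff0000→cut S824 F598: (132.24,21.01) → (41.90,25.92)

[4] `<line>` line segment, #ff0000→cut S824 F598: (98.84,35.80) → (220.80,93.76)

[5] `<path>` cubic bezier, #ff0000→cut S824 F598: (96.16,62.23) → (110.34,69.55) → (132.41,78.70) → (154.28,86.98) → (167.83,91.69)

[6] `<path>` rectangle, #ff0000→cut S824 F598: (97.22,72.30) → (201.42,72.30) → (201.42,38.36) → (97.22,38.36) → (97.22,72.30) (closed)

[7] `<path>` regular polygon, #000000→engrave S296 F3560: (58.46,57.99) → (39.09,49.26) → (20.18,58.96) → (15.98,79.79) → (29.65,96.07) → (50.89,95.53) → (63.72,78.58) → (58.46,57.99) (closed)

G21
G90
G0 X8.81 Y62.14
M3 S824
G1 X16.43 Y78.81 F598
G1 X34.67 Y80.55
G1 X45.31 Y65.62
G1 X37.69 Y48.95
G1 X19.45 Y47.21
G1 X8.81 Y62.14
M5
G0 X72.94 Y91.94
M3 S824
G1 X106.33 Y89.10 F598
G1 X87.16 Y61.60
G1 X72.94 Y91.94
M5
G0 X132.24 Y21.01
M3 S824
G1 X41.90 Y25.92 F598
M5
G0 X98.84 Y35.80
M3 S824
G1 X220.80 Y93.76 F598
M5
G0 X96.16 Y62.23
M3 S824
G1 X110.34 Y69.55 F598
G1 X132.41 Y78.70
G1 X154.28 Y86.98
G1 X167.83 Y91.69
M5
G0 X97.22 Y72.30
M3 S824
G1 X201.42 Y72.30 F598
G1 X201.42 Y38.36
G1 X97.22 Y38.36
G1 X97.22 Y72.30
M5
G0 X58.46 Y57.99
M3 S296
G1 X39.09 Y49.26 F3560
G1 X20.18 Y58.96
G1 X15.98 Y79.79
G1 X29.65 Y96.07
G1 X50.89 Y95.53
G1 X63.72 Y78.58
G1 X58.46 Y57.99
M5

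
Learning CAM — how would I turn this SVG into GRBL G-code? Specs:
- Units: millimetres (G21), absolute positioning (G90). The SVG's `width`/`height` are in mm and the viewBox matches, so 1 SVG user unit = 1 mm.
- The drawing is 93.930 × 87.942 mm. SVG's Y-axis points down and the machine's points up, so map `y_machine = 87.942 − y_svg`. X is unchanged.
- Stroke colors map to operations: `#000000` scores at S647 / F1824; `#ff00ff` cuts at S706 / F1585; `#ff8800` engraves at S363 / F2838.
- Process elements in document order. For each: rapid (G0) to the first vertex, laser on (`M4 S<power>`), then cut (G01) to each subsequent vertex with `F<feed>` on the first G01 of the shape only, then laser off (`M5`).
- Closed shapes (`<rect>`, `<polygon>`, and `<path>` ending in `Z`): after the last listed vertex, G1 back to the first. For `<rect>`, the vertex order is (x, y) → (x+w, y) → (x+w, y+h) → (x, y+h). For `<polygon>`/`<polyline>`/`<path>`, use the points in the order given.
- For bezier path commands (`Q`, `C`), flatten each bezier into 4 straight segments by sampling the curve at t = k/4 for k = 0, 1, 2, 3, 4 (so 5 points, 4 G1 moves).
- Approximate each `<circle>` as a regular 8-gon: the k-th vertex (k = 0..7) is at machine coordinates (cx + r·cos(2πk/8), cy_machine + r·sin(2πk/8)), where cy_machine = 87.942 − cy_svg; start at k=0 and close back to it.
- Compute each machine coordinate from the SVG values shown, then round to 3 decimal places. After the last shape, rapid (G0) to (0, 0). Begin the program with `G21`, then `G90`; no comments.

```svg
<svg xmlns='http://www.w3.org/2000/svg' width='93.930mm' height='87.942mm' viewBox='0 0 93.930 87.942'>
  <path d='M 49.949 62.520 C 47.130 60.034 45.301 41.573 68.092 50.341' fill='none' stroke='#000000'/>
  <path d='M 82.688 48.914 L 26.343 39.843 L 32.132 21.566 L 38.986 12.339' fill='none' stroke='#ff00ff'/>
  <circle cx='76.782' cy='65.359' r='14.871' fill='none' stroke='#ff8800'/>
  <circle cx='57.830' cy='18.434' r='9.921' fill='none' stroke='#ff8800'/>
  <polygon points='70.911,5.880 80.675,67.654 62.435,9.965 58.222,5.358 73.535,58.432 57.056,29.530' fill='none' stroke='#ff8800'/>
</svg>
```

Since the viewBox matches the mm dimensions, user units are millimetres directly. The only transform is the Y-flip y_m = 87.942 − y_svg.

Shape 1 is a cubic bezier drawn with `<path>`. Its stroke #000000 means score at S647, F1824. After flipping Y the toolpath is (49.949,25.422) → (48.390,29.607) → (49.417,35.732) → (55.246,39.747) → (68.092,37.601).

Shape 2 is a open polyline drawn with `<path>`. Its stroke #ff00ff means cut at S706, F1585. After flipping Y the toolpath is (82.688,39.028) → (26.343,48.099) → (32.132,66.376) → (38.986,75.603).

Shape 3 is a circle drawn with `<circle>`. Its stroke #ff8800 means engrave at S363, F2838. After flipping Y the toolpath is (91.653,22.583) → (87.297,33.098) → (76.782,37.454) → (66.267,33.098) → (61.911,22.583) → (66.267,12.068) → (76.782,7.712) → (87.297,12.068) → (91.653,22.583), returning to the start.

Shape 4 is a circle drawn with `<circle>`. Its stroke #ff8800 means engrave at S363, F2838. After flipping Y the toolpath is (67.751,69.508) → (64.845,76.523) → (57.830,79.429) → (50.815,76.523) → (47.909,69.508) → (50.815,62.493) → (57.830,59.587) → (64.845,62.493) → (67.751,69.508), returning to the start.

Shape 5 is a closed polygon drawn with `<polygon>`. Its stroke #ff8800 means engrave at S363, F2838. After flipping Y the toolpath is (70.911,82.062) → (80.675,20.288) → (62.435,77.977) → (58.222,82.584) → (73.535,29.510) → (57.056,58.412) → (70.911,82.062), returning to the start.

G21
G90
G0 X49.949 Y25.422
M4 S647
G01 X48.390 Y29.607 F1824
G01 X49.417 Y35.732
G01 X55.246 Y39.747
G01 X68.092 Y37.601
M5
G0 X82.688 Y39.028
M4 S706
G01 X26.343 Y48.099 F1585
G01 X32.132 Y66.376
G01 X38.986 Y75.603
M5
G0 X91.653 Y22.583
M4 S363
G01 X87.297 Y33.098 F2838
G01 X76.782 Y37.454
G01 X66.267 Y33.098
G01 X61.911 Y22.583
G01 X66.267 Y12.068
G01 X76.782 Y7.712
G01 X87.297 Y12.068
G01 X91.653 Y22.583
M5
G0 X67.751 Y69.508
M4 S363
G01 X64.845 Y76.523 F2838
G01 X57.830 Y79.429
G01 X50.815 Y76.523
G01 X47.909 Y69.508
G01 X50.815 Y62.493
G01 X57.830 Y59.587
G01 X64.845 Y62.493
G01 X67.751 Y69.508
M5
G0 X70.911 Y82.062
M4 S363
G01 X80.675 Y20.288 F2838
G01 X62.435 Y77.977
G01 X58.222 Y82.584
G01 X73.535 Y29.510
G01 X57.056 Y58.412
G01 X70.911 Y82.062
M5
G0 X0.000 Y0.000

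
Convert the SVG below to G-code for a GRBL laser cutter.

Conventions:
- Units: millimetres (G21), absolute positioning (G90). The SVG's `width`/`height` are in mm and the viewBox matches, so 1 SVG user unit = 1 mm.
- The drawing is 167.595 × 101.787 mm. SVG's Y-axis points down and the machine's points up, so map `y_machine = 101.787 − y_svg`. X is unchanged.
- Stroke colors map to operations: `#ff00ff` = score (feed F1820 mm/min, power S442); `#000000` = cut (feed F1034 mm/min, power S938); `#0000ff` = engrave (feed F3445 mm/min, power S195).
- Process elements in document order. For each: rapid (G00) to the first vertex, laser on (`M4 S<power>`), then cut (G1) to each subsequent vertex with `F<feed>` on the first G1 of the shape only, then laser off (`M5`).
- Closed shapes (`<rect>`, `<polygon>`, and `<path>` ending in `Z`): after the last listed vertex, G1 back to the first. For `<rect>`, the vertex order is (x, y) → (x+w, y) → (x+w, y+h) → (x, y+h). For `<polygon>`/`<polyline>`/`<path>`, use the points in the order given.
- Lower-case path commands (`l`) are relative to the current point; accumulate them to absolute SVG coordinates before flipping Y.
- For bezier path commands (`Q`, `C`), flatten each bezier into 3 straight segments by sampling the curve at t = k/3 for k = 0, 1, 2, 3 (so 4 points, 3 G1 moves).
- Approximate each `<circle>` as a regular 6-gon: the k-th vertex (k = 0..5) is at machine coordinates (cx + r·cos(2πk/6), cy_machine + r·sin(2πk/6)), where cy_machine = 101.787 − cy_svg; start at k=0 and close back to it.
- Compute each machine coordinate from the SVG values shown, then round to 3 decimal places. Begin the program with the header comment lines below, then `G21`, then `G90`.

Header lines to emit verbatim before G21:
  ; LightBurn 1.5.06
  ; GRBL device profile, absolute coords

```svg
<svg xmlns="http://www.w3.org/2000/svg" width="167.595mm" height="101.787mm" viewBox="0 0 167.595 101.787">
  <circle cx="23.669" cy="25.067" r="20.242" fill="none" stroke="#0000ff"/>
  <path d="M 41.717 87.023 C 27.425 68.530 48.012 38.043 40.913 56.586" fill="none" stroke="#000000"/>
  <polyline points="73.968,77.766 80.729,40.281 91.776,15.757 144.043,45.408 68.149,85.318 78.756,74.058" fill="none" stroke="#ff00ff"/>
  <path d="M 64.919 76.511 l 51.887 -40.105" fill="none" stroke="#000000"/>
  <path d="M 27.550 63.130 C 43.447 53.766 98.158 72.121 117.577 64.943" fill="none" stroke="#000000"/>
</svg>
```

Since the viewBox matches the mm dimensions, user units are millimetres directly. The only transform is the Y-flip y_m = 101.787 − y_svg.

Shape 1 is a circle drawn with `<circle>`. Its stroke #0000ff means engrave at S195, F3445. After flipping Y the toolpath is (43.911,76.720) → (33.790,94.250) → (13.548,94.250) → (3.427,76.720) → (13.548,59.190) → (33.790,59.190) → (43.911,76.720), returning to the start.

Shape 2 is a cubic bezier drawn with `<path>`. Its stroke #000000 means cut at S938, F1034. After flipping Y the toolpath is (41.717,14.764) → (36.734,34.995) → (41.101,49.661) → (40.913,45.201).

Shape 3 is a open polyline drawn with `<polyline>`. Its stroke #ff00ff means score at S442, F1820. After flipping Y the toolpath is (73.968,24.021) → (80.729,61.506) → (91.776,86.030) → (144.043,56.379) → (68.149,16.469) → (78.756,27.729).

Shape 4 is a line segment drawn with `<path>`. Its stroke #000000 means cut at S938, F1034. After flipping Y the toolpath is (64.919,25.276) → (116.806,65.381).

Shape 5 is a cubic bezier drawn with `<path>`. Its stroke #000000 means cut at S938, F1034. After flipping Y the toolpath is (27.550,38.657) → (53.640,40.754) → (89.139,36.205) → (117.577,36.844).

; LightBurn 1.5.06
; GRBL device profile, absolute coords
G21
G90
G00 X43.911 Y76.720
M4 S195
G1 X33.790 Y94.250 F3445
G1 X13.548 Y94.250
G1 X3.427 Y76.720
G1 X13.548 Y59.190
G1 X33.790 Y59.190
G1 X43.911 Y76.720
M5
G00 X41.717 Y14.764
M4 S938
G1 X36.734 Y34.995 F1034
G1 X41.101 Y49.661
G1 X40.913 Y45.201
M5
G00 X73.968 Y24.021
M4 S442
G1 X80.729 Y61.506 F1820
G1 X91.776 Y86.030
G1 X144.043 Y56.379
G1 X68.149 Y16.469
G1 X78.756 Y27.729
M5
G00 X64.919 Y25.276
M4 S938
G1 X116.806 Y65.381 F1034
M5
G00 X27.550 Y38.657
M4 S938
G1 X53.640 Y40.754 F1034
G1 X89.139 Y36.205
G1 X117.577 Y36.844
M5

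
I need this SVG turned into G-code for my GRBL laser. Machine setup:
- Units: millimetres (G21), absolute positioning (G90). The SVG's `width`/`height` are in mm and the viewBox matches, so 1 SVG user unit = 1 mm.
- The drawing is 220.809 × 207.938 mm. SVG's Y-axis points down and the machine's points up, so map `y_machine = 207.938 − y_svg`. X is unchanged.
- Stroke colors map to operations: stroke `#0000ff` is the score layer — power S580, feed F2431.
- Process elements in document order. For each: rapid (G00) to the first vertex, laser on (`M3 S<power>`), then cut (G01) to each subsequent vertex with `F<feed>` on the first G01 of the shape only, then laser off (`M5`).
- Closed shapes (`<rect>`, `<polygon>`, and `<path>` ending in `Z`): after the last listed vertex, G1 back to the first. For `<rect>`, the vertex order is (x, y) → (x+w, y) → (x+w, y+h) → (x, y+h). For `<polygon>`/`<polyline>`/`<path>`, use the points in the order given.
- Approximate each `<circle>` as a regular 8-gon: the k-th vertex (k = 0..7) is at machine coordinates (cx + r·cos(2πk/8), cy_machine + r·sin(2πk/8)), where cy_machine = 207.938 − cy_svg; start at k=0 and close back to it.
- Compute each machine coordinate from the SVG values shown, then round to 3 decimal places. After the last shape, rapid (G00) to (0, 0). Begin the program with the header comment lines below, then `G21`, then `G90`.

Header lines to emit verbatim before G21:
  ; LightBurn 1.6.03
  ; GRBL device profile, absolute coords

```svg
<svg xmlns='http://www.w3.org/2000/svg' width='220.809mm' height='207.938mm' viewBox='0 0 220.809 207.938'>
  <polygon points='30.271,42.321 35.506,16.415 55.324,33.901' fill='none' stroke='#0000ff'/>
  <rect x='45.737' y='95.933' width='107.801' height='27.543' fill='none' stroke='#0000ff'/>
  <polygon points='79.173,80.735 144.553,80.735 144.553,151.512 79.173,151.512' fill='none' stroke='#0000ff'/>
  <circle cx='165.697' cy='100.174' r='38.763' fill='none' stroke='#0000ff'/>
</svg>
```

; LightBurn 1.6.03
; GRBL device profile, absolute coords
G21
G90
G00 X30.271 Y165.617
M3 S580
G01 X35.506 Y191.523 F2431
G01 X55.324 Y174.037
G01 X30.271 Y165.617
M5
G00 X45.737 Y112.005
M3 S580
G01 X153.538 Y112.005 F2431
G01 X153.538 Y84.462
G01 X45.737 Y84.462
G01 X45.737 Y112.005
M5
G00 X79.173 Y127.203
M3 S580
G01 X144.553 Y127.203 F2431
G01 X144.553 Y56.426
G01 X79.173 Y56.426
G01 X79.173 Y127.203
M5
G00 X204.460 Y107.764
M3 S580
G01 X193.107 Y135.174 F2431
G01 X165.697 Y146.527
G01 X138.287 Y135.174
G01 X126.934 Y107.764
G01 X138.287 Y80.354
G01 X165.697 Y69.001
G01 X193.107 Y80.354
G01 X204.460 Y107.764
M5
G00 X0.000 Y0.000

viewBox `0 0 220.809 207.938` with mm width/height → 1 unit = 1 mm. Flip: y_m = 207.938 − y_svg.

**Shape 1** — `<polygon>` regular polygon, stroke `#0000ff` → score (S580, F2431). Machine vertices: (30.271,165.617) → (35.506,191.523) → (55.324,174.037) → (30.271,165.617). Closed: final G1 returns to the first vertex.

**Shape 2** — `<rect>` rectangle, stroke `#0000ff` → score (S580, F2431). Machine vertices: (45.737,112.005) → (153.538,112.005) → (153.538,84.462) → (45.737,84.462) → (45.737,112.005). Closed: final G1 returns to the first vertex.

**Shape 3** — `<polygon>` rectangle, stroke `#0000ff` → score (S580, F2431). Machine vertices: (79.173,127.203) → (144.553,127.203) → (144.553,56.426) → (79.173,56.426) → (79.173,127.203). Closed: final G1 returns to the first vertex.

**Shape 4** — `<circle>` circle, stroke `#0000ff` → score (S580, F2431). Machine vertices: (204.460,107.764) → (193.107,135.174) → (165.697,146.527) → (138.287,135.174) → (126.934,107.764) → (138.287,80.354) → (165.697,69.001) → (193.107,80.354) → (204.460,107.764). Closed: final G1 returns to the first vertex.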